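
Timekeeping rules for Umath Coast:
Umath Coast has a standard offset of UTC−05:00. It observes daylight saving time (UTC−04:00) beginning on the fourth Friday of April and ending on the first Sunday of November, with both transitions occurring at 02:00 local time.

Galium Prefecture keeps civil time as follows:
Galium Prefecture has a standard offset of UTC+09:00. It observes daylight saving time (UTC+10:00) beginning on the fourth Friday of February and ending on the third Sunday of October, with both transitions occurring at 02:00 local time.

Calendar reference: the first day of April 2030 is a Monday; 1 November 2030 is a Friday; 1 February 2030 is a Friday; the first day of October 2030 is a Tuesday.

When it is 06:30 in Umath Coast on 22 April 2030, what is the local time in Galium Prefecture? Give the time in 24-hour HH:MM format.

1 April 2030 is a Monday, so the first Friday is April 5 and the fourth is April 26.
1 November 2030 is a Friday, so the first Sunday is November 3.
22 April 2030 is outside the daylight-saving period (26 April – 3 November), so Umath Coast is on standard time, UTC−05:00.
06:30 Umath Coast + 5h = 11:30 UTC.
1 February 2030 is a Friday, so the first Friday is February 1 and the fourth is February 22.
1 October 2030 is a Tuesday, so the first Sunday is October 6 and the third is October 20.
At the standard offset (UTC+09:00), 11:30 UTC + 9h = 20:30 Galium Prefecture standard time.
The standard-time date in Galium Prefecture, 22 April 2030, falls between 22 February and 20 October, so daylight saving is in effect and Galium Prefecture is at UTC+10:00.
11:30 UTC + 10h = 21:30 Galium Prefecture.

21:30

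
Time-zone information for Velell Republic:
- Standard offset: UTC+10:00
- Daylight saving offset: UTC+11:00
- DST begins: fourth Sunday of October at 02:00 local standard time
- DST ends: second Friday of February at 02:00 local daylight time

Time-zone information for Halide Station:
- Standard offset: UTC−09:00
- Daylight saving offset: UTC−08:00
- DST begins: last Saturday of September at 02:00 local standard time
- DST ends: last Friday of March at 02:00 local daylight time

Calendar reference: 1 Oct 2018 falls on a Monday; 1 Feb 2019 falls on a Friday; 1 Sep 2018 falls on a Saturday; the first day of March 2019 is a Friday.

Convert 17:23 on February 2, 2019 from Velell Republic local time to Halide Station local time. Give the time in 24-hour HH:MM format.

22:23

1 October 2018 is a Monday, so the first Sunday is October 7 and the fourth is October 28.
1 February 2019 is a Friday, so the first Friday is February 1 and the second is February 8.
February 2, 2019 falls between 28 October 2018 and 8 February 2019, so daylight saving is in effect and Velell Republic is at UTC+11:00.
17:23 Velell Republic − 11h = 06:23 UTC.
1 September 2018 is a Saturday, so Saturdays fall on 1, 8, 15, 22, 29; the last is September 29.
1 March 2019 is a Friday, so Fridays fall on 1, 8, 15, 22, 29; the last is March 29.
At the standard offset (UTC−09:00), 06:23 UTC − 9h = 21:23 Halide Station standard time (rolling into the previous day, 1 February 2019).
The standard-time date in Halide Station, February 1, 2019, falls between 29 September 2018 and 29 March 2019, so daylight saving is in effect and Halide Station is at UTC−08:00.
06:23 UTC − 8h = 22:23 Halide Station (rolling into the previous day, 1 February 2019).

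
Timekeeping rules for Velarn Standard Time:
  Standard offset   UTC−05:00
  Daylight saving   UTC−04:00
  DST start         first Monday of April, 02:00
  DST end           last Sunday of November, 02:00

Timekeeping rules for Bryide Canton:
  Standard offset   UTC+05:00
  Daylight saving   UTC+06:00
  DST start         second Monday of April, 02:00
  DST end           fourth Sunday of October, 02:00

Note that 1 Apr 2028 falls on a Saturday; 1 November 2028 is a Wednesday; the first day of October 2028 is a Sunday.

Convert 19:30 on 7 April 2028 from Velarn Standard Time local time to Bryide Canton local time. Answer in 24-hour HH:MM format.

1 April 2028 is a Saturday, so the first Monday is April 3.
1 November 2028 is a Wednesday, so Sundays fall on 5, 12, 19, 26; the last is November 26.
7 April 2028 lies within the daylight-saving period (3 April – 26 November), so Velarn Standard Time is on daylight time, UTC−04:00.
19:30 Velarn Standard Time + 4h = 23:30 UTC.
1 April 2028 is a Saturday, so the first Monday is April 3 and the second is April 10.
1 October 2028 is a Sunday, so the first Sunday is October 1 and the fourth is October 22.
At the standard offset (UTC+05:00), 23:30 UTC + 5h = 04:30 Bryide Canton standard time (rolling into the next day, 8 April 2028).
The standard-time date in Bryide Canton, 8 April 2028, does not fall between 10 April and 22 October, so daylight saving is not in effect and Bryide Canton is at UTC+05:00.
23:30 UTC + 5h = 04:30 Bryide Canton (rolling into the next day, 8 April 2028).

04:30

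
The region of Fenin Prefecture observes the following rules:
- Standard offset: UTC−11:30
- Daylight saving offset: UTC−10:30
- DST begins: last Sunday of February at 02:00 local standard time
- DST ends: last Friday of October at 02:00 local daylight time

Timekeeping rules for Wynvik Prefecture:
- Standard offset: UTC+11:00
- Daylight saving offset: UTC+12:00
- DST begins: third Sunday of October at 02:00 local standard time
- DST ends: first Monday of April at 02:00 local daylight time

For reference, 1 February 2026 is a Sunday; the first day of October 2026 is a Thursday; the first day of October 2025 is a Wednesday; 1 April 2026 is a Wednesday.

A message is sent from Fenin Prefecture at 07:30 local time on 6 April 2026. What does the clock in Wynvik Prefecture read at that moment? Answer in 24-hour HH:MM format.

1 February 2026 is a Sunday, so Sundays fall on 1, 8, 15, 22; the last is February 22.
1 October 2026 is a Thursday, so Fridays fall on 2, 9, 16, 23, 30; the last is October 30.
6 April 2026 falls between 22 February and 30 October, so daylight saving is in effect and Fenin Prefecture is at UTC−10:30.
07:30 Fenin Prefecture + 10h30m = 18:00 UTC.
1 October 2025 is a Wednesday, so the first Sunday is October 5 and the third is October 19.
1 April 2026 is a Wednesday, so the first Monday is April 6.
At the standard offset (UTC+11:00), 18:00 UTC + 11h = 05:00 Wynvik Prefecture standard time (rolling into the next day, 7 April 2026).
The standard-time date in Wynvik Prefecture, 7 April 2026, does not fall between 19 October 2025 and 6 April 2026, so daylight saving is not in effect and Wynvik Prefecture is at UTC+11:00.
18:00 UTC + 11h = 05:00 Wynvik Prefecture (rolling into the next day, 7 April 2026).

05:00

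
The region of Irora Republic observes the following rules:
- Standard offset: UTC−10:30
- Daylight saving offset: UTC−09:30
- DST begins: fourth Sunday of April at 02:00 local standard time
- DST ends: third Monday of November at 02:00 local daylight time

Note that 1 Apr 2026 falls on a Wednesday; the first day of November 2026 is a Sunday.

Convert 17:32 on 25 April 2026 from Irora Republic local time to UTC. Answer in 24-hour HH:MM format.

04:02

1 April 2026 is a Wednesday, so the first Sunday is April 5 and the fourth is April 26.
1 November 2026 is a Sunday, so the first Monday is November 2 and the third is November 16.
25 April 2026 does not fall between 26 April and 16 November, so daylight saving is not in effect and Irora Republic is at UTC−10:30.
17:32 local + 10h30m = 04:02 UTC (rolling into the next day, 26 April 2026).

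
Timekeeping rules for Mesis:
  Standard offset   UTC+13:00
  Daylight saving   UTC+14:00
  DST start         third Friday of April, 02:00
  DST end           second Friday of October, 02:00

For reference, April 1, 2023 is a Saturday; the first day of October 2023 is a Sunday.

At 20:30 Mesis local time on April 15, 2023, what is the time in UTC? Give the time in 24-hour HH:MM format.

1 April 2023 is a Saturday, so the first Friday is April 7 and the third is April 21.
1 October 2023 is a Sunday, so the first Friday is October 6 and the second is October 13.
April 15, 2023 is outside the daylight-saving period (21 April – 13 October), so Mesis is on standard time, UTC+13:00.
20:30 local − 13h = 07:30 UTC.

07:30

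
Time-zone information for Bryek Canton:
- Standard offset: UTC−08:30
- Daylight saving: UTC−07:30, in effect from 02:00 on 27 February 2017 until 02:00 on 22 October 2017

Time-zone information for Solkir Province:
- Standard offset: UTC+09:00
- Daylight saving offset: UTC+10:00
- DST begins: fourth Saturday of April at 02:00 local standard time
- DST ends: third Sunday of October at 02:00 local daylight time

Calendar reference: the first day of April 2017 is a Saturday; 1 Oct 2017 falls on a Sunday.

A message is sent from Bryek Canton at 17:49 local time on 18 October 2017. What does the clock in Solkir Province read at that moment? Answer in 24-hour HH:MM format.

Daylight saving runs 27 February – 22 October; 18 October 2017 is inside that window, so Bryek Canton is at UTC−07:30.
17:49 Bryek Canton + 7h30m = 01:19 UTC (rolling into the next day, 19 October 2017).
1 April 2017 is a Saturday, so the first Saturday is April 1 and the fourth is April 22.
1 October 2017 is a Sunday, so the first Sunday is October 1 and the third is October 15.
At the standard offset (UTC+09:00), 01:19 UTC + 9h = 10:19 Solkir Province standard time.
The standard-time date in Solkir Province, 19 October 2017, is outside the daylight-saving period (22 April – 15 October), so Solkir Province is on standard time, UTC+09:00.
01:19 UTC + 9h = 10:19 Solkir Province.

10:19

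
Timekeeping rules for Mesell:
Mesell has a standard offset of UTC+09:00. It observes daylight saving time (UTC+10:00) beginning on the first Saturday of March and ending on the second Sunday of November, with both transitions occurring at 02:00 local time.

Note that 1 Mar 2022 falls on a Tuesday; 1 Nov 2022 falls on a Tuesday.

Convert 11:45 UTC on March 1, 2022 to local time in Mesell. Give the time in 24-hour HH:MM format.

1 March 2022 is a Tuesday, so the first Saturday is March 5.
1 November 2022 is a Tuesday, so the first Sunday is November 6 and the second is November 13.
At the standard offset (UTC+09:00), 11:45 UTC + 9h = 20:45 Mesell standard time.
The standard-time date in Mesell, March 1, 2022, is outside the daylight-saving period (5 March – 13 November), so Mesell is on standard time, UTC+09:00.
11:45 UTC + 9h = 20:45 local.

20:45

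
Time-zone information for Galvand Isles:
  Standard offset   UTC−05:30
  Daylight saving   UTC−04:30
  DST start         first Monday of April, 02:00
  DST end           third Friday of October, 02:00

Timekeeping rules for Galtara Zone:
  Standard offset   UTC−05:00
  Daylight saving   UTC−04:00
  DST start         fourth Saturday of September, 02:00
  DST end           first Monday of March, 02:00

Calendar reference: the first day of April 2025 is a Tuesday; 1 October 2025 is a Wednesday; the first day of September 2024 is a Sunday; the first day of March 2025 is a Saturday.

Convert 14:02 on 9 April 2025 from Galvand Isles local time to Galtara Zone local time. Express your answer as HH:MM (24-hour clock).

1 April 2025 is a Tuesday, so the first Monday is April 7.
1 October 2025 is a Wednesday, so the first Friday is October 3 and the third is October 17.
9 April 2025 lies within the daylight-saving period (7 April – 17 October), so Galvand Isles is on daylight time, UTC−04:30.
14:02 Galvand Isles + 4h30m = 18:32 UTC.
1 September 2024 is a Sunday, so the first Saturday is September 7 and the fourth is September 28.
1 March 2025 is a Saturday, so the first Monday is March 3.
At the standard offset (UTC−05:00), 18:32 UTC − 5h = 13:32 Galtara Zone standard time.
The standard-time date in Galtara Zone, 9 April 2025, is outside the daylight-saving period (28 September 2024 – 3 March 2025), so Galtara Zone is on standard time, UTC−05:00.
18:32 UTC − 5h = 13:32 Galtara Zone.

13:32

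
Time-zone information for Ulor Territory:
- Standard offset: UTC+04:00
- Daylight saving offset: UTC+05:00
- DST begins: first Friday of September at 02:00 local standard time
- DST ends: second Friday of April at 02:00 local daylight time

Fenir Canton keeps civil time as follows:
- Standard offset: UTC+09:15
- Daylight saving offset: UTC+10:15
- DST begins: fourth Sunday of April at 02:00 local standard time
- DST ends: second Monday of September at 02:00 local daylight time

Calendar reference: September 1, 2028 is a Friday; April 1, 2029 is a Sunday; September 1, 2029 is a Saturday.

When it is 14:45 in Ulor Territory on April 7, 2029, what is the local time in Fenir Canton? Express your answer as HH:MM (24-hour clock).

19:00

1 September 2028 is a Friday, so the first Friday is September 1.
1 April 2029 is a Sunday, so the first Friday is April 6 and the second is April 13.
April 7, 2029 lies within the daylight-saving period (1 September 2028 – 13 April 2029), so Ulor Territory is on daylight time, UTC+05:00.
14:45 Ulor Territory − 5h = 09:45 UTC.
1 April 2029 is a Sunday, so the first Sunday is April 1 and the fourth is April 22.
1 September 2029 is a Saturday, so the first Monday is September 3 and the second is September 10.
At the standard offset (UTC+09:15), 09:45 UTC + 9h15m = 19:00 Fenir Canton standard time.
The standard-time date in Fenir Canton, April 7, 2029, is outside the daylight-saving period (22 April – 10 September), so Fenir Canton is on standard time, UTC+09:15.
09:45 UTC + 9h15m = 19:00 Fenir Canton.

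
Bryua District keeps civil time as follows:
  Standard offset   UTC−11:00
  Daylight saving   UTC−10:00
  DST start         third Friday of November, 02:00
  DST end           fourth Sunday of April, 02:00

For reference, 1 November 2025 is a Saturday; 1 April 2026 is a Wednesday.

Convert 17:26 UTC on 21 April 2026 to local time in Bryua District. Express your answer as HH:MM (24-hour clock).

07:26

1 November 2025 is a Saturday, so the first Friday is November 7 and the third is November 21.
1 April 2026 is a Wednesday, so the first Sunday is April 5 and the fourth is April 26.
At the standard offset (UTC−11:00), 17:26 UTC − 11h = 06:26 Bryua District standard time.
Daylight saving runs 21 November 2025 – 26 April 2026; the standard-time date in Bryua District, 21 April 2026, is inside that window, so Bryua District is at UTC−10:00.
17:26 UTC − 10h = 07:26 local.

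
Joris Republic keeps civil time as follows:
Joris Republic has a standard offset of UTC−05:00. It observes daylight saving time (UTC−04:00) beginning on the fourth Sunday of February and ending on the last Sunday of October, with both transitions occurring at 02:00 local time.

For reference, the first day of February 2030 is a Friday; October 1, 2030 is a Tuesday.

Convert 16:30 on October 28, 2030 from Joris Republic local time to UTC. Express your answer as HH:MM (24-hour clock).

1 February 2030 is a Friday, so the first Sunday is February 3 and the fourth is February 24.
1 October 2030 is a Tuesday, so Sundays fall on 6, 13, 20, 27; the last is October 27.
October 28, 2030 does not fall between 24 February and 27 October, so daylight saving is not in effect and Joris Republic is at UTC−05:00.
16:30 local + 5h = 21:30 UTC.

21:30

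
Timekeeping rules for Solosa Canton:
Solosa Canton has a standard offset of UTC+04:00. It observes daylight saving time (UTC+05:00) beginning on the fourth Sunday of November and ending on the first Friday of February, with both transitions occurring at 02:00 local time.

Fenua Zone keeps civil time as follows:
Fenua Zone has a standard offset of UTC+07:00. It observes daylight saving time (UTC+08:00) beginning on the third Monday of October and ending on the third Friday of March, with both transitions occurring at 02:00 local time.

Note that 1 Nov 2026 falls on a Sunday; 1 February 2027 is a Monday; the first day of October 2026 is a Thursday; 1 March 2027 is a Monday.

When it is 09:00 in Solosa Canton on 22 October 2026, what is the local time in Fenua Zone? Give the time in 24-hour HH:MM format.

13:00

1 November 2026 is a Sunday, so the first Sunday is November 1 and the fourth is November 22.
1 February 2027 is a Monday, so the first Friday is February 5.
22 October 2026 does not fall between 22 November 2026 and 5 February 2027, so daylight saving is not in effect and Solosa Canton is at UTC+04:00.
09:00 Solosa Canton − 4h = 05:00 UTC.
1 October 2026 is a Thursday, so the first Monday is October 5 and the third is October 19.
1 March 2027 is a Monday, so the first Friday is March 5 and the third is March 19.
At the standard offset (UTC+07:00), 05:00 UTC + 7h = 12:00 Fenua Zone standard time.
Daylight saving runs 19 October 2026 – 19 March 2027; the standard-time date in Fenua Zone, 22 October 2026, is inside that window, so Fenua Zone is at UTC+08:00.
05:00 UTC + 8h = 13:00 Fenua Zone.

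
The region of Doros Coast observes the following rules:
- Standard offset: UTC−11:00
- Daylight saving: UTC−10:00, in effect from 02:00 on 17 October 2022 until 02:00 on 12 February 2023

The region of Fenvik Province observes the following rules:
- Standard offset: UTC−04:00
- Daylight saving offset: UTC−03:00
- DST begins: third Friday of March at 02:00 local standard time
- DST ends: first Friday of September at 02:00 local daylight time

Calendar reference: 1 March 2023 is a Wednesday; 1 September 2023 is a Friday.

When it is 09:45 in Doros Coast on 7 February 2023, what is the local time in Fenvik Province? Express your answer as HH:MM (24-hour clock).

Daylight saving runs 17 October 2022 – 12 February 2023; 7 February 2023 is inside that window, so Doros Coast is at UTC−10:00.
09:45 Doros Coast + 10h = 19:45 UTC.
1 March 2023 is a Wednesday, so the first Friday is March 3 and the third is March 17.
1 September 2023 is a Friday, so the first Friday is September 1.
At the standard offset (UTC−04:00), 19:45 UTC − 4h = 15:45 Fenvik Province standard time.
The standard-time date in Fenvik Province, 7 February 2023, does not fall between 17 March and 1 September, so daylight saving is not in effect and Fenvik Province is at UTC−04:00.
19:45 UTC − 4h = 15:45 Fenvik Province.

15:45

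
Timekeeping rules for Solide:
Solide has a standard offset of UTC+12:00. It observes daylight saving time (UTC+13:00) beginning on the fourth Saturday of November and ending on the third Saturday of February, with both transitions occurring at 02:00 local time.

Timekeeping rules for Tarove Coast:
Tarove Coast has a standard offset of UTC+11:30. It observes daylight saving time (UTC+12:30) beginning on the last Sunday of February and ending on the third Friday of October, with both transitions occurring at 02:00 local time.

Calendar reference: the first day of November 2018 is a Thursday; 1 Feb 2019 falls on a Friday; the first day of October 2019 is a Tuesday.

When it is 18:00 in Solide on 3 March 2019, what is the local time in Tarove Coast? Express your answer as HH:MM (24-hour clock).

18:30

1 November 2018 is a Thursday, so the first Saturday is November 3 and the fourth is November 24.
1 February 2019 is a Friday, so the first Saturday is February 2 and the third is February 16.
3 March 2019 does not fall between 24 November 2018 and 16 February 2019, so daylight saving is not in effect and Solide is at UTC+12:00.
18:00 Solide − 12h = 06:00 UTC.
1 February 2019 is a Friday, so Sundays fall on 3, 10, 17, 24; the last is February 24.
1 October 2019 is a Tuesday, so the first Friday is October 4 and the third is October 18.
At the standard offset (UTC+11:30), 06:00 UTC + 11h30m = 17:30 Tarove Coast standard time.
The standard-time date in Tarove Coast, 3 March 2019, lies within the daylight-saving period (24 February – 18 October), so Tarove Coast is on daylight time, UTC+12:30.
06:00 UTC + 12h30m = 18:30 Tarove Coast.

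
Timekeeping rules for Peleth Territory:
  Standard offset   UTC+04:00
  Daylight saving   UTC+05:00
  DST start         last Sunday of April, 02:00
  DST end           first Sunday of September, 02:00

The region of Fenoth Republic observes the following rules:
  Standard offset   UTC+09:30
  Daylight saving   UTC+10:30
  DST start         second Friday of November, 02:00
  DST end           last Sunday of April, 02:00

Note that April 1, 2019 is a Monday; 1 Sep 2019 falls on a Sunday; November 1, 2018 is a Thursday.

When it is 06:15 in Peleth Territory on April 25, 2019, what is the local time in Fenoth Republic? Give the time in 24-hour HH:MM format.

12:45

1 April 2019 is a Monday, so Sundays fall on 7, 14, 21, 28; the last is April 28.
1 September 2019 is a Sunday, so the first Sunday is September 1.
April 25, 2019 does not fall between 28 April and 1 September, so daylight saving is not in effect and Peleth Territory is at UTC+04:00.
06:15 Peleth Territory − 4h = 02:15 UTC.
1 November 2018 is a Thursday, so the first Friday is November 2 and the second is November 9.
1 April 2019 is a Monday, so Sundays fall on 7, 14, 21, 28; the last is April 28.
At the standard offset (UTC+09:30), 02:15 UTC + 9h30m = 11:45 Fenoth Republic standard time.
Daylight saving runs 9 November 2018 – 28 April 2019; the standard-time date in Fenoth Republic, April 25, 2019, is inside that window, so Fenoth Republic is at UTC+10:30.
02:15 UTC + 10h30m = 12:45 Fenoth Republic.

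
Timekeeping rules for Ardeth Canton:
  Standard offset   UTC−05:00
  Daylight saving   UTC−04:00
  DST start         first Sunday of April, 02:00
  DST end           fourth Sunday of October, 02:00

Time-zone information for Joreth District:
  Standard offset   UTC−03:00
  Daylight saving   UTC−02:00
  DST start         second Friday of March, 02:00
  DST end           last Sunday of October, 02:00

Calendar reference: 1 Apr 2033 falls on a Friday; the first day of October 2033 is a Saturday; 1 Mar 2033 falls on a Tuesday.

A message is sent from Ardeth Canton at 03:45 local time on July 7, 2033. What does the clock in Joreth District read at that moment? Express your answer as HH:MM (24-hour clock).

05:45

1 April 2033 is a Friday, so the first Sunday is April 3.
1 October 2033 is a Saturday, so the first Sunday is October 2 and the fourth is October 23.
July 7, 2033 lies within the daylight-saving period (3 April – 23 October), so Ardeth Canton is on daylight time, UTC−04:00.
03:45 Ardeth Canton + 4h = 07:45 UTC.
1 March 2033 is a Tuesday, so the first Friday is March 4 and the second is March 11.
1 October 2033 is a Saturday, so Sundays fall on 2, 9, 16, 23, 30; the last is October 30.
At the standard offset (UTC−03:00), 07:45 UTC − 3h = 04:45 Joreth District standard time.
Daylight saving runs 11 March – 30 October; the standard-time date in Joreth District, July 7, 2033, is inside that window, so Joreth District is at UTC−02:00.
07:45 UTC − 2h = 05:45 Joreth District.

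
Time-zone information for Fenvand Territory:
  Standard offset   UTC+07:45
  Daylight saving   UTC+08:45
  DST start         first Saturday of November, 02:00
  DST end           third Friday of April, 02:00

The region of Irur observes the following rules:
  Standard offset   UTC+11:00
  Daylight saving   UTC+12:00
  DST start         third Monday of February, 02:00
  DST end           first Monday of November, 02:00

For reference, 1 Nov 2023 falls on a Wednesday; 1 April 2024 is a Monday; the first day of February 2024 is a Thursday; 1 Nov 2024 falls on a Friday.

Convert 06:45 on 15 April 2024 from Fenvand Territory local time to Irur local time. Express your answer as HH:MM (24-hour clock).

10:00

1 November 2023 is a Wednesday, so the first Saturday is November 4.
1 April 2024 is a Monday, so the first Friday is April 5 and the third is April 19.
15 April 2024 falls between 4 November 2023 and 19 April 2024, so daylight saving is in effect and Fenvand Territory is at UTC+08:45.
06:45 Fenvand Territory − 8h45m = 22:00 UTC (rolling into the previous day, 14 April 2024).
1 February 2024 is a Thursday, so the first Monday is February 5 and the third is February 19.
1 November 2024 is a Friday, so the first Monday is November 4.
At the standard offset (UTC+11:00), 22:00 UTC + 11h = 09:00 Irur standard time (rolling into the next day, 15 April 2024).
The standard-time date in Irur, 15 April 2024, lies within the daylight-saving period (19 February – 4 November), so Irur is on daylight time, UTC+12:00.
22:00 UTC + 12h = 10:00 Irur (rolling into the next day, 15 April 2024).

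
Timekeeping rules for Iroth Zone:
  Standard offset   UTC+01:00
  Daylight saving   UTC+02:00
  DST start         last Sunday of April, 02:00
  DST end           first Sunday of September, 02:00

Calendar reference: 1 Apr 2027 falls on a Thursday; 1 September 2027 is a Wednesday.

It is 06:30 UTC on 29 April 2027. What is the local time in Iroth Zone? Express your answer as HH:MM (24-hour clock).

08:30

1 April 2027 is a Thursday, so Sundays fall on 4, 11, 18, 25; the last is April 25.
1 September 2027 is a Wednesday, so the first Sunday is September 5.
At the standard offset (UTC+01:00), 06:30 UTC + 1h = 07:30 Iroth Zone standard time.
The standard-time date in Iroth Zone, 29 April 2027, lies within the daylight-saving period (25 April – 5 September), so Iroth Zone is on daylight time, UTC+02:00.
06:30 UTC + 2h = 08:30 local.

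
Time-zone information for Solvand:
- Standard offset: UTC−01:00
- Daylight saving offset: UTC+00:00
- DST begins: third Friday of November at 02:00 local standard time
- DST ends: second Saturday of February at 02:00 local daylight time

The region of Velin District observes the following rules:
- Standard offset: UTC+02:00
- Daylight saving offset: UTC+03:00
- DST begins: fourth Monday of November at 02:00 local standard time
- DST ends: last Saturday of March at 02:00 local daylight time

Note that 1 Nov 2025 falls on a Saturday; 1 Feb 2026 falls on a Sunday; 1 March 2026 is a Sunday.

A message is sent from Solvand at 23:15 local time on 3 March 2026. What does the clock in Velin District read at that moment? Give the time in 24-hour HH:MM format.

1 November 2025 is a Saturday, so the first Friday is November 7 and the third is November 21.
1 February 2026 is a Sunday, so the first Saturday is February 7 and the second is February 14.
3 March 2026 does not fall between 21 November 2025 and 14 February 2026, so daylight saving is not in effect and Solvand is at UTC−01:00.
23:15 Solvand + 1h = 00:15 UTC (rolling into the next day, 4 March 2026).
1 November 2025 is a Saturday, so the first Monday is November 3 and the fourth is November 24.
1 March 2026 is a Sunday, so Saturdays fall on 7, 14, 21, 28; the last is March 28.
At the standard offset (UTC+02:00), 00:15 UTC + 2h = 02:15 Velin District standard time.
The standard-time date in Velin District, 4 March 2026, lies within the daylight-saving period (24 November 2025 – 28 March 2026), so Velin District is on daylight time, UTC+03:00.
00:15 UTC + 3h = 03:15 Velin District.

03:15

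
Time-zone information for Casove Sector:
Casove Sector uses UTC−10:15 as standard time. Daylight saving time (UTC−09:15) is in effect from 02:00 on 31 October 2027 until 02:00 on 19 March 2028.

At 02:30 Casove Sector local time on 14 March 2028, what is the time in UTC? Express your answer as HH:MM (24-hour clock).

11:45

14 March 2028 falls between 31 October 2027 and 19 March 2028, so daylight saving is in effect and Casove Sector is at UTC−09:15.
02:30 local + 9h15m = 11:45 UTC.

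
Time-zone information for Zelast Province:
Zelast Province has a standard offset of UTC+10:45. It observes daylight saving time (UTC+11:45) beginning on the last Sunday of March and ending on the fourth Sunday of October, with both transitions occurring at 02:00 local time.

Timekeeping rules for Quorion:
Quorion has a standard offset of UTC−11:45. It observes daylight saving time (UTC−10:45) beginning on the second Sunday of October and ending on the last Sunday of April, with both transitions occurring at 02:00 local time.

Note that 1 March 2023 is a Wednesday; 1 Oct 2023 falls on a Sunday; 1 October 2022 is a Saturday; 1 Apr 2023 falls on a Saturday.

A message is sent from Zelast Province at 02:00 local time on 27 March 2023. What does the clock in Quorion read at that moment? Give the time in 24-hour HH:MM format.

03:30

1 March 2023 is a Wednesday, so Sundays fall on 5, 12, 19, 26; the last is March 26.
1 October 2023 is a Sunday, so the first Sunday is October 1 and the fourth is October 22.
27 March 2023 falls between 26 March and 22 October, so daylight saving is in effect and Zelast Province is at UTC+11:45.
02:00 Zelast Province − 11h45m = 14:15 UTC (rolling into the previous day, 26 March 2023).
1 October 2022 is a Saturday, so the first Sunday is October 2 and the second is October 9.
1 April 2023 is a Saturday, so Sundays fall on 2, 9, 16, 23, 30; the last is April 30.
At the standard offset (UTC−11:45), 14:15 UTC − 11h45m = 02:30 Quorion standard time.
The standard-time date in Quorion, 26 March 2023, falls between 9 October 2022 and 30 April 2023, so daylight saving is in effect and Quorion is at UTC−10:45.
14:15 UTC − 10h45m = 03:30 Quorion.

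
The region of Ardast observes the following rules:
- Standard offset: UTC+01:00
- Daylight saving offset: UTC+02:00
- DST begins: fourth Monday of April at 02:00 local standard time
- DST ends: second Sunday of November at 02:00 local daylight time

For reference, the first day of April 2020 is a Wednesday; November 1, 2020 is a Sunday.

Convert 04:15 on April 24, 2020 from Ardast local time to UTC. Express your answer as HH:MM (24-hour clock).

03:15

1 April 2020 is a Wednesday, so the first Monday is April 6 and the fourth is April 27.
1 November 2020 is a Sunday, so the first Sunday is November 1 and the second is November 8.
April 24, 2020 does not fall between 27 April and 8 November, so daylight saving is not in effect and Ardast is at UTC+01:00.
04:15 local − 1h = 03:15 UTC.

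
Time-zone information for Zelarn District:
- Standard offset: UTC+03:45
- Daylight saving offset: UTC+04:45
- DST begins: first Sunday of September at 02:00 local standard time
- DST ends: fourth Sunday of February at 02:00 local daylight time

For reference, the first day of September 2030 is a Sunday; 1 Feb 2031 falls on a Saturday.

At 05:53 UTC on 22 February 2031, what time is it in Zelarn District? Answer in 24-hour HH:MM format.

1 September 2030 is a Sunday, so the first Sunday is September 1.
1 February 2031 is a Saturday, so the first Sunday is February 2 and the fourth is February 23.
At the standard offset (UTC+03:45), 05:53 UTC + 3h45m = 09:38 Zelarn District standard time.
The standard-time date in Zelarn District, 22 February 2031, lies within the daylight-saving period (1 September 2030 – 23 February 2031), so Zelarn District is on daylight time, UTC+04:45.
05:53 UTC + 4h45m = 10:38 local.

10:38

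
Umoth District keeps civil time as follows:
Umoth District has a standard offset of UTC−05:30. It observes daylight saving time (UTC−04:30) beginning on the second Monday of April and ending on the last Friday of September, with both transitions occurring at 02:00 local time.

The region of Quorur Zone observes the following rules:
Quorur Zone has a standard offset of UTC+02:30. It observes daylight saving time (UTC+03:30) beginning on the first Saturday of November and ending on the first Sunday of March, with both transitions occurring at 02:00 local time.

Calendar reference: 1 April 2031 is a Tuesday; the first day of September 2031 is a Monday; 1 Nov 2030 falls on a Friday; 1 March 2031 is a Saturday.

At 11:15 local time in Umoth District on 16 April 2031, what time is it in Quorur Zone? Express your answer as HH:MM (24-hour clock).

1 April 2031 is a Tuesday, so the first Monday is April 7 and the second is April 14.
1 September 2031 is a Monday, so Fridays fall on 5, 12, 19, 26; the last is September 26.
Daylight saving runs 14 April – 26 September; 16 April 2031 is inside that window, so Umoth District is at UTC−04:30.
11:15 Umoth District + 4h30m = 15:45 UTC.
1 November 2030 is a Friday, so the first Saturday is November 2.
1 March 2031 is a Saturday, so the first Sunday is March 2.
At the standard offset (UTC+02:30), 15:45 UTC + 2h30m = 18:15 Quorur Zone standard time.
The standard-time date in Quorur Zone, 16 April 2031, is outside the daylight-saving period (2 November 2030 – 2 March 2031), so Quorur Zone is on standard time, UTC+02:30.
15:45 UTC + 2h30m = 18:15 Quorur Zone.

18:15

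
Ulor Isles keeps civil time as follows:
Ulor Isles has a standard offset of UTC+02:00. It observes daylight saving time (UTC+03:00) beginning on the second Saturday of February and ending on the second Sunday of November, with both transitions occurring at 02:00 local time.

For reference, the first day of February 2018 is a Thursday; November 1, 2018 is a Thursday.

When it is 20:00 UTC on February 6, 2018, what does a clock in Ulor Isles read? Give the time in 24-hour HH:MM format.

1 February 2018 is a Thursday, so the first Saturday is February 3 and the second is February 10.
1 November 2018 is a Thursday, so the first Sunday is November 4 and the second is November 11.
At the standard offset (UTC+02:00), 20:00 UTC + 2h = 22:00 Ulor Isles standard time.
Daylight saving runs 10 February – 11 November; the standard-time date in Ulor Isles, February 6, 2018, is outside that window, so Ulor Isles is on standard time at UTC+02:00.
20:00 UTC + 2h = 22:00 local.

22:00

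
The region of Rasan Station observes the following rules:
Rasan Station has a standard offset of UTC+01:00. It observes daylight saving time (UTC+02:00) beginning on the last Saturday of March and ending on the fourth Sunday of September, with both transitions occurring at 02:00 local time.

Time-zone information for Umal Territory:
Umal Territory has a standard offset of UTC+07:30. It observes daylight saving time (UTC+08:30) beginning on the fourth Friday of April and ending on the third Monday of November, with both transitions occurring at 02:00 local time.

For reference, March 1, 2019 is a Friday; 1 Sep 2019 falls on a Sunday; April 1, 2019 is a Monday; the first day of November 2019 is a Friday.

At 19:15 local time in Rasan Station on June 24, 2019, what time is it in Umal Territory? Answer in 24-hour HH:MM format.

01:45

1 March 2019 is a Friday, so Saturdays fall on 2, 9, 16, 23, 30; the last is March 30.
1 September 2019 is a Sunday, so the first Sunday is September 1 and the fourth is September 22.
June 24, 2019 falls between 30 March and 22 September, so daylight saving is in effect and Rasan Station is at UTC+02:00.
19:15 Rasan Station − 2h = 17:15 UTC.
1 April 2019 is a Monday, so the first Friday is April 5 and the fourth is April 26.
1 November 2019 is a Friday, so the first Monday is November 4 and the third is November 18.
At the standard offset (UTC+07:30), 17:15 UTC + 7h30m = 00:45 Umal Territory standard time (rolling into the next day, 25 June 2019).
The standard-time date in Umal Territory, June 25, 2019, falls between 26 April and 18 November, so daylight saving is in effect and Umal Territory is at UTC+08:30.
17:15 UTC + 8h30m = 01:45 Umal Territory (rolling into the next day, 25 June 2019).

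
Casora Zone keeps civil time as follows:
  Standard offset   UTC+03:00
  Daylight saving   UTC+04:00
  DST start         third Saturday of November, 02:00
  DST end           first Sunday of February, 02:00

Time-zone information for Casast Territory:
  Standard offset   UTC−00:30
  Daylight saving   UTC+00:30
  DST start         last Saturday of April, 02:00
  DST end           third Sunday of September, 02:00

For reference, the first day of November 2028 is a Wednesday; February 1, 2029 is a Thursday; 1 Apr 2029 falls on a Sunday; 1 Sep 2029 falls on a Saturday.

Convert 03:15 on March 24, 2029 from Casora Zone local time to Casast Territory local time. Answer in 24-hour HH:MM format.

23:45

1 November 2028 is a Wednesday, so the first Saturday is November 4 and the third is November 18.
1 February 2029 is a Thursday, so the first Sunday is February 4.
Daylight saving runs 18 November 2028 – 4 February 2029; March 24, 2029 is outside that window, so Casora Zone is on standard time at UTC+03:00.
03:15 Casora Zone − 3h = 00:15 UTC.
1 April 2029 is a Sunday, so Saturdays fall on 7, 14, 21, 28; the last is April 28.
1 September 2029 is a Saturday, so the first Sunday is September 2 and the third is September 16.
At the standard offset (UTC−00:30), 00:15 UTC − 0h30m = 23:45 Casast Territory standard time (rolling into the previous day, 23 March 2029).
The standard-time date in Casast Territory, March 23, 2029, does not fall between 28 April and 16 September, so daylight saving is not in effect and Casast Territory is at UTC−00:30.
00:15 UTC − 0h30m = 23:45 Casast Territory (rolling into the previous day, 23 March 2029).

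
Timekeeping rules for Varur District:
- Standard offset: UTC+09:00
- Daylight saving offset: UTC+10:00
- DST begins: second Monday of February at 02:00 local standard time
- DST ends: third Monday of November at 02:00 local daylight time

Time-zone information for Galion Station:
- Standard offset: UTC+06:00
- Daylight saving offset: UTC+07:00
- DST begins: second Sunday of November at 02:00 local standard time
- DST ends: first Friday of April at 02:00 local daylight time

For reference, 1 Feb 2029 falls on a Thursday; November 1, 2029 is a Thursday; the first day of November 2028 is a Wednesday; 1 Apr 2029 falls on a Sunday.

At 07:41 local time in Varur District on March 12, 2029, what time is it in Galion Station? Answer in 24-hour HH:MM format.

04:41

1 February 2029 is a Thursday, so the first Monday is February 5 and the second is February 12.
1 November 2029 is a Thursday, so the first Monday is November 5 and the third is November 19.
March 12, 2029 falls between 12 February and 19 November, so daylight saving is in effect and Varur District is at UTC+10:00.
07:41 Varur District − 10h = 21:41 UTC (rolling into the previous day, 11 March 2029).
1 November 2028 is a Wednesday, so the first Sunday is November 5 and the second is November 12.
1 April 2029 is a Sunday, so the first Friday is April 6.
At the standard offset (UTC+06:00), 21:41 UTC + 6h = 03:41 Galion Station standard time (rolling into the next day, 12 March 2029).
Daylight saving runs 12 November 2028 – 6 April 2029; the standard-time date in Galion Station, March 12, 2029, is inside that window, so Galion Station is at UTC+07:00.
21:41 UTC + 7h = 04:41 Galion Station (rolling into the next day, 12 March 2029).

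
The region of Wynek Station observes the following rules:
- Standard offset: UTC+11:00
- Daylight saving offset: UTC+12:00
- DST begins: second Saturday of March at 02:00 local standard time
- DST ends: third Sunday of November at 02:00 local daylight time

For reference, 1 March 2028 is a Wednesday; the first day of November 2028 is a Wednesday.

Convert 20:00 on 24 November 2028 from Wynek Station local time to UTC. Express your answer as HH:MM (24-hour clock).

09:00

1 March 2028 is a Wednesday, so the first Saturday is March 4 and the second is March 11.
1 November 2028 is a Wednesday, so the first Sunday is November 5 and the third is November 19.
24 November 2028 is outside the daylight-saving period (11 March – 19 November), so Wynek Station is on standard time, UTC+11:00.
20:00 local − 11h = 09:00 UTC.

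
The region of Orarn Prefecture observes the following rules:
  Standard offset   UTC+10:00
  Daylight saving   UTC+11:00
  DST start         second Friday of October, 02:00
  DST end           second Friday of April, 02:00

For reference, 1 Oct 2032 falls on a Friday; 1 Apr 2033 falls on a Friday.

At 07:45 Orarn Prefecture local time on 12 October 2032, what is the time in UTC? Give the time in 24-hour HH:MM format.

1 October 2032 is a Friday, so the first Friday is October 1 and the second is October 8.
1 April 2033 is a Friday, so the first Friday is April 1 and the second is April 8.
12 October 2032 falls between 8 October 2032 and 8 April 2033, so daylight saving is in effect and Orarn Prefecture is at UTC+11:00.
07:45 local − 11h = 20:45 UTC (rolling into the previous day, 11 October 2032).

20:45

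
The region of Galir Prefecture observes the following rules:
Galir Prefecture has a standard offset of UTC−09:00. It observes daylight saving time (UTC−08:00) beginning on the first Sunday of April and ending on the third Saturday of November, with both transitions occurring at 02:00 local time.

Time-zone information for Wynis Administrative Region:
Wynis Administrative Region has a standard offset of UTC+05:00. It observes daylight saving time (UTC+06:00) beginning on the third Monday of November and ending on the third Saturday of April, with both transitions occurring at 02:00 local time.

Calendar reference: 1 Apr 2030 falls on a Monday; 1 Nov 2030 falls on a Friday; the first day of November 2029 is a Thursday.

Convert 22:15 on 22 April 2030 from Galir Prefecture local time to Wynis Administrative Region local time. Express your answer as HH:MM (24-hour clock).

11:15

1 April 2030 is a Monday, so the first Sunday is April 7.
1 November 2030 is a Friday, so the first Saturday is November 2 and the third is November 16.
Daylight saving runs 7 April – 16 November; 22 April 2030 is inside that window, so Galir Prefecture is at UTC−08:00.
22:15 Galir Prefecture + 8h = 06:15 UTC (rolling into the next day, 23 April 2030).
1 November 2029 is a Thursday, so the first Monday is November 5 and the third is November 19.
1 April 2030 is a Monday, so the first Saturday is April 6 and the third is April 20.
At the standard offset (UTC+05:00), 06:15 UTC + 5h = 11:15 Wynis Administrative Region standard time.
Daylight saving runs 19 November 2029 – 20 April 2030; the standard-time date in Wynis Administrative Region, 23 April 2030, is outside that window, so Wynis Administrative Region is on standard time at UTC+05:00.
06:15 UTC + 5h = 11:15 Wynis Administrative Region.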